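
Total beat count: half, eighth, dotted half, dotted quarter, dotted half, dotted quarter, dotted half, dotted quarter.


Solution.
Beat values:
  half = 2 beats
  eighth = 0.5 beats
  dotted half = 3 beats
  dotted quarter = 1.5 beats
  dotted half = 3 beats
  dotted quarter = 1.5 beats
  dotted half = 3 beats
  dotted quarter = 1.5 beats
Sum = 2 + 0.5 + 3 + 1.5 + 3 + 1.5 + 3 + 1.5
= 16 beats


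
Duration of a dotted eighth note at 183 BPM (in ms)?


Working:
One quarter-note beat = 60000 / BPM = 60000 / 183 ms
Dotted eighth note = 3/4 × quarter note
Duration = 3/4 × 60000 / 183 = 45000 / 183
= 245.9 ms


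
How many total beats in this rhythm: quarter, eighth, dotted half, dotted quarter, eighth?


Beat values:
  quarter = 1 beat
  eighth = 0.5 beats
  dotted half = 3 beats
  dotted quarter = 1.5 beats
  eighth = 0.5 beats
Sum = 1 + 0.5 + 3 + 1.5 + 0.5
= 6.5 beats


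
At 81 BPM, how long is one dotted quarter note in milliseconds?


Working:
One quarter-note beat = 60000 / BPM = 60000 / 81 ms
Dotted quarter note = 3/2 × quarter note
Duration = 3/2 × 60000 / 81 = 90000 / 81
= 1111.1 ms


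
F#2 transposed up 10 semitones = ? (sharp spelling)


F#2: chromatic position 6 in octave 2 → absolute = 2×12 + 6 = 30
Transpose up 10: 30 + 10 = 40
40 = 3×12 + 4 → E in octave 3
Result = E3


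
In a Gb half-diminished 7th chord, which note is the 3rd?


Reasoning:
Half-diminished 7th chord = root + minor 3rd + diminished 5th + minor 7th
Seventh chords stack in thirds, so the letter names are G-B-D-F
Root: Gb
Minor 3rd above Gb: Bbb
Diminished 5th above Gb: Dbb
Minor 7th above Gb: Fb
The 3rd = Bbb


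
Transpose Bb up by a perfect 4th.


Reasoning:
perfect 4th: 4 letter names, 5 semitones
Letter: B + 3 → E
Pitch: Bb + 5 semitones, spelled as an E → Eb
= Eb


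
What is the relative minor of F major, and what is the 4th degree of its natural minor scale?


Solution.
The relative minor shares the major's key signature and starts on its 6th degree
6th degree = a major 6th above the tonic; a major 6th above F is D
→ relative minor of F major is D minor
D natural minor scale: D E F G A Bb C
= D minor; 4th degree = G


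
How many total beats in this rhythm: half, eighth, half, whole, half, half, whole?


Beat values:
  half = 2 beats
  eighth = 0.5 beats
  half = 2 beats
  whole = 4 beats
  half = 2 beats
  half = 2 beats
  whole = 4 beats
Sum = 2 + 0.5 + 2 + 4 + 2 + 2 + 4
= 16.5 beats


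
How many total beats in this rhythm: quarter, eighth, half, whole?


Step by step:
Beat values:
  quarter = 1 beat
  eighth = 0.5 beats
  half = 2 beats
  whole = 4 beats
Sum = 1 + 0.5 + 2 + 4
= 7.5 beats


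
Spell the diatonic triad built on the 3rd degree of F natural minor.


F natural minor scale: F G Ab Bb C Db Eb
Diatonic triad on degree 3 stacks scale notes 3, 5, 7: Ab C Eb
Ab→C = 4 semitones; Ab→Eb = 7 semitones → major triad
= Ab C Eb (major)


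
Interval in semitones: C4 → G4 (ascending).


Let's work it out.
Absolute semitone position = octave×12 + chromatic position
C4: 4×12 + 0 = 48
G4: 4×12 + 7 = 55
Difference = 55 - 48 = 7
= 7 semitones


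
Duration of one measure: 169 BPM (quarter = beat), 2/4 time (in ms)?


Let's work it out.
Quarter-note beat duration = 60000 / 169 ms
Beats per measure (2/4) = 2
One measure = 2 × 60000 / 169 = 120000 / 169 ms
= 710.1 ms


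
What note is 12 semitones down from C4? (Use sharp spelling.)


Let's work it out.
C4: chromatic position 0 in octave 4 → absolute = 4×12 + 0 = 48
Transpose down 12: 48 - 12 = 36
36 = 3×12 + 0 → C in octave 3
Result = C3


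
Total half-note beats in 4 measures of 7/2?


Time signature 7/2: the bottom number 2 means the half note gets one count
The top number 7 means 7 half-note beats per measure
Total = 7 × 4 measures
= 28 half-note beats


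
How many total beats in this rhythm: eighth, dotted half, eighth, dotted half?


Step by step:
Beat values:
  eighth = 0.5 beats
  dotted half = 3 beats
  eighth = 0.5 beats
  dotted half = 3 beats
Sum = 0.5 + 3 + 0.5 + 3
= 7 beats


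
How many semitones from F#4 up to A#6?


Working:
Absolute semitone position = octave×12 + chromatic position
F#4: 4×12 + 6 = 54
A#6: 6×12 + 10 = 82
Difference = 82 - 54 = 28
= 28 semitones


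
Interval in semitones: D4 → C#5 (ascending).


Solution.
Absolute semitone position = octave×12 + chromatic position
D4: 4×12 + 2 = 50
C#5: 5×12 + 1 = 61
Difference = 61 - 50 = 11
= 11 semitones


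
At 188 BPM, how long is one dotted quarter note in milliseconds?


Working:
One quarter-note beat = 60000 / BPM = 60000 / 188 ms
Dotted quarter note = 3/2 × quarter note
Duration = 3/2 × 60000 / 188 = 90000 / 188
= 478.7 ms


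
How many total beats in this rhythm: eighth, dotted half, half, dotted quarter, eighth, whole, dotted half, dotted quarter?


Let's work it out.
Beat values:
  eighth = 0.5 beats
  dotted half = 3 beats
  half = 2 beats
  dotted quarter = 1.5 beats
  eighth = 0.5 beats
  whole = 4 beats
  dotted half = 3 beats
  dotted quarter = 1.5 beats
Sum = 0.5 + 3 + 2 + 1.5 + 0.5 + 4 + 3 + 1.5
= 16 beats


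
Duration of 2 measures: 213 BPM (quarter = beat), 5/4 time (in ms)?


Working:
Quarter-note beat duration = 60000 / 213 ms
Beats per measure (5/4) = 5
One measure = 5 × 60000 / 213 = 300000 / 213 ms
2 measures = 2 × 300000 / 213 = 600000 / 213
= 2816.9 ms


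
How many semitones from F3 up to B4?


Reasoning:
Absolute semitone position = octave×12 + chromatic position
F3: 3×12 + 5 = 41
B4: 4×12 + 11 = 59
Difference = 59 - 41 = 18
= 18 semitones


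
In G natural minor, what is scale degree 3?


Natural minor scale pattern: W-H-W-W-H-W-W (2-1-2-2-1-2-2 semitones)
Starting from G:
  G + 2 semitones → A
  A + 1 semitone → Bb
  Bb + 2 semitones → C
  C + 2 semitones → D
  D + 1 semitone → Eb
  Eb + 2 semitones → F
  F + 2 semitones → G
Scale: G A Bb C D Eb F
Degree 3 = Bb


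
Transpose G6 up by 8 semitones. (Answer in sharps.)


Solution.
G6: chromatic position 7 in octave 6 → absolute = 6×12 + 7 = 79
Transpose up 8: 79 + 8 = 87
87 = 7×12 + 3 → D# in octave 7
Result = D#7


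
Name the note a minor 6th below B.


Let's work it out.
A 6th spans 6 letter names, so from B we land on D
A minor 6th = 8 semitones below B
Spell D at that pitch: D#
= D#


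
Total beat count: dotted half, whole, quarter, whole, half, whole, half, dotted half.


Reasoning:
Beat values:
  dotted half = 3 beats
  whole = 4 beats
  quarter = 1 beat
  whole = 4 beats
  half = 2 beats
  whole = 4 beats
  half = 2 beats
  dotted half = 3 beats
Sum = 3 + 4 + 1 + 4 + 2 + 4 + 2 + 3
= 23 beats


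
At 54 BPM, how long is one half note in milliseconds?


Reasoning:
One quarter-note beat = 60000 / BPM = 60000 / 54 ms
Half note = 2 × quarter note
Duration = 2 × 60000 / 54 = 120000 / 54
= 2222.2 ms


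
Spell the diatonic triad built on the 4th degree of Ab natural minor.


Reasoning:
Ab natural minor scale: Ab Bb Cb Db Eb Fb Gb
Diatonic triad on degree 4 stacks scale notes 4, 6, 1: Db Fb Ab
Db→Fb = 3 semitones; Db→Ab = 7 semitones → minor triad
= Db Fb Ab (minor)


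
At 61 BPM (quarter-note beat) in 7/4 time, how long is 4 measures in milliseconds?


Reasoning:
Quarter-note beat duration = 60000 / 61 ms
Beats per measure (7/4) = 7
One measure = 7 × 60000 / 61 = 420000 / 61 ms
4 measures = 4 × 420000 / 61 = 1680000 / 61
= 27541.0 ms


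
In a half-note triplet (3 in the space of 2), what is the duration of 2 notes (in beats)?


Reasoning:
Triplet: 3 notes occupy the space of 2 half notes
Space = 2 × 2 = 4 beats
Each triplet note = 4 / 3 = 4/3 beats
2 notes = 2 × 4/3 = 8/3
= 8/3 beats


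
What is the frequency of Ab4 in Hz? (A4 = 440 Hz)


f = 440 × 2^(n/12) where n = semitones from A4
Ab4: -1 semitones from A4
f = 440 × 2^(-1/12)
f = 415.30 Hz


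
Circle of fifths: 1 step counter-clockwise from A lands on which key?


Working:
Each counter-clockwise step moves down a perfect 5th (= up a perfect 4th)
From A: A → D
= D


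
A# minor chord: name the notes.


Solution.
Minor triad = root + minor 3rd (3 semitones) + perfect 5th (7 semitones)
A triad on A# stacks thirds, so the chord tones use letter names A-C-E
Root: A#
Minor 3rd above A#: C#
Perfect 5th above A#: E#
Chord = A# C# E#


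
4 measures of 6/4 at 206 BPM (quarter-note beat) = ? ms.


Step by step:
Quarter-note beat duration = 60000 / 206 ms
Beats per measure (6/4) = 6
One measure = 6 × 60000 / 206 = 360000 / 206 ms
4 measures = 4 × 360000 / 206 = 1440000 / 206
= 6990.3 ms


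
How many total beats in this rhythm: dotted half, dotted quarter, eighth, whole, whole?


Let's work it out.
Beat values:
  dotted half = 3 beats
  dotted quarter = 1.5 beats
  eighth = 0.5 beats
  whole = 4 beats
  whole = 4 beats
Sum = 3 + 1.5 + 0.5 + 4 + 4
= 13 beats


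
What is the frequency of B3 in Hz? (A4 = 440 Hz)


Reasoning:
f = 440 × 2^(n/12) where n = semitones from A4
B3: -10 semitones from A4
f = 440 × 2^(-10/12)
f = 246.94 Hz


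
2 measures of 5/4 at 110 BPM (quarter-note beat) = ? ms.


Let's work it out.
Quarter-note beat duration = 60000 / 110 ms
Beats per measure (5/4) = 5
One measure = 5 × 60000 / 110 = 300000 / 110 ms
2 measures = 2 × 300000 / 110 = 600000 / 110
= 5454.5 ms


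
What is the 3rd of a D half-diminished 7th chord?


Half-diminished 7th chord = root + minor 3rd + diminished 5th + minor 7th
Seventh chords stack in thirds, so the letter names are D-F-A-C
Root: D
Minor 3rd above D: F
Diminished 5th above D: Ab
Minor 7th above D: C
The 3rd = F


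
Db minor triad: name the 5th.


Reasoning:
Minor triad = root + minor 3rd (3 semitones) + perfect 5th (7 semitones)
A triad on Db stacks thirds, so the chord tones use letter names D-F-A
Root: Db
Minor 3rd above Db: Fb
Perfect 5th above Db: Ab
The 5th = Ab


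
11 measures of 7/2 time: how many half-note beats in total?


Time signature 7/2: the bottom number 2 means the half note gets one count
The top number 7 means 7 half-note beats per measure
Total = 7 × 11 measures
= 77 half-note beats


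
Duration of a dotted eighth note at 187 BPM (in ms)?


Let's work it out.
One quarter-note beat = 60000 / BPM = 60000 / 187 ms
Dotted eighth note = 3/4 × quarter note
Duration = 3/4 × 60000 / 187 = 45000 / 187
= 240.6 ms


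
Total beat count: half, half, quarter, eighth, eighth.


Working:
Beat values:
  half = 2 beats
  half = 2 beats
  quarter = 1 beat
  eighth = 0.5 beats
  eighth = 0.5 beats
Sum = 2 + 2 + 1 + 0.5 + 0.5
= 6 beats


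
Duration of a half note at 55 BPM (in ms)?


Step by step:
One quarter-note beat = 60000 / BPM = 60000 / 55 ms
Half note = 2 × quarter note
Duration = 2 × 60000 / 55 = 120000 / 55
= 2181.8 ms


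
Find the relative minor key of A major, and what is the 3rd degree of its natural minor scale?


The relative minor shares the major's key signature and starts on its 6th degree
6th degree = a major 6th above the tonic; a major 6th above A is F#
→ relative minor of A major is F# minor
F# natural minor scale: F# G# A B C# D E
= F# minor; 3rd degree = A


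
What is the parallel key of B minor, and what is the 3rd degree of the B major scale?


Let's work it out.
Parallel keys share the same tonic but differ in mode
B minor → parallel is B major
B major scale: B C# D# E F# G# A#
= B major; 3rd degree = D#


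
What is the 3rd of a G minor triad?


Solution.
Minor triad = root + minor 3rd (3 semitones) + perfect 5th (7 semitones)
A triad on G stacks thirds, so the chord tones use letter names G-B-D
Root: G
Minor 3rd above G: Bb
Perfect 5th above G: D
The 3rd = Bb


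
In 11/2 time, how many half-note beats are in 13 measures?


Let's work it out.
Time signature 11/2: the bottom number 2 means the half note gets one count
The top number 11 means 11 half-note beats per measure
Total = 11 × 13 measures
= 143 half-note beats


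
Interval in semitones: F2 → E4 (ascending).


Working:
Absolute semitone position = octave×12 + chromatic position
F2: 2×12 + 5 = 29
E4: 4×12 + 4 = 52
Difference = 52 - 29 = 23
= 23 semitones


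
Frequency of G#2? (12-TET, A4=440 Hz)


f = 440 × 2^(n/12) where n = semitones from A4
G#2: -25 semitones from A4
f = 440 × 2^(-25/12)
f = 103.83 Hz


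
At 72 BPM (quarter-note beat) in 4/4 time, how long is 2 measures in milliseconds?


Solution.
Quarter-note beat duration = 60000 / 72 ms
Beats per measure (4/4) = 4
One measure = 4 × 60000 / 72 = 240000 / 72 ms
2 measures = 2 × 240000 / 72 = 480000 / 72
= 6666.7 ms


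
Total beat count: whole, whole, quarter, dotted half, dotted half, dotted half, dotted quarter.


Solution.
Beat values:
  whole = 4 beats
  whole = 4 beats
  quarter = 1 beat
  dotted half = 3 beats
  dotted half = 3 beats
  dotted half = 3 beats
  dotted quarter = 1.5 beats
Sum = 4 + 4 + 1 + 3 + 3 + 3 + 1.5
= 19.5 beats


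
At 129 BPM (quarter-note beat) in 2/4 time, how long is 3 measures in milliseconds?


Reasoning:
Quarter-note beat duration = 60000 / 129 ms
Beats per measure (2/4) = 2
One measure = 2 × 60000 / 129 = 120000 / 129 ms
3 measures = 3 × 120000 / 129 = 360000 / 129
= 2790.7 ms


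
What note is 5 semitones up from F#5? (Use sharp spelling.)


F#5: chromatic position 6 in octave 5 → absolute = 5×12 + 6 = 66
Transpose up 5: 66 + 5 = 71
71 = 5×12 + 11 → B in octave 5
Result = B5


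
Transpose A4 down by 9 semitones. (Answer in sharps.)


A4: chromatic position 9 in octave 4 → absolute = 4×12 + 9 = 57
Transpose down 9: 57 - 9 = 48
48 = 4×12 + 0 → C in octave 4
Result = C4


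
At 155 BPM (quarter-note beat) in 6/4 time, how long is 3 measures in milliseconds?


Reasoning:
Quarter-note beat duration = 60000 / 155 ms
Beats per measure (6/4) = 6
One measure = 6 × 60000 / 155 = 360000 / 155 ms
3 measures = 3 × 360000 / 155 = 1080000 / 155
= 6967.7 ms


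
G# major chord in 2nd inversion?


Solution.
Root position: G# B# D#
2nd inversion: move root and 3rd up an octave
Bass note: D#
Notes (bottom to top) = D# G# B#


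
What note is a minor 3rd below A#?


Solution.
A 3rd spans 3 letter names, so from A we land on F
A minor 3rd = 3 semitones below A#
Spell F at that pitch: F##
= F##


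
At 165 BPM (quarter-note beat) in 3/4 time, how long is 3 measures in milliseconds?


Quarter-note beat duration = 60000 / 165 ms
Beats per measure (3/4) = 3
One measure = 3 × 60000 / 165 = 180000 / 165 ms
3 measures = 3 × 180000 / 165 = 540000 / 165
= 3272.7 ms


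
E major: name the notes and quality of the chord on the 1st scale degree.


Working:
E major scale: E F# G# A B C# D#
Diatonic triad on degree 1 stacks scale notes 1, 3, 5: E G# B
E→G# = 4 semitones; E→B = 7 semitones → major triad
= E G# B (major)


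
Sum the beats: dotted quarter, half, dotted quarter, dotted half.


Reasoning:
Beat values:
  dotted quarter = 1.5 beats
  half = 2 beats
  dotted quarter = 1.5 beats
  dotted half = 3 beats
Sum = 1.5 + 2 + 1.5 + 3
= 8 beats


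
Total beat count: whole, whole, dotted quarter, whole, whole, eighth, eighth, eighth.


Beat values:
  whole = 4 beats
  whole = 4 beats
  dotted quarter = 1.5 beats
  whole = 4 beats
  whole = 4 beats
  eighth = 0.5 beats
  eighth = 0.5 beats
  eighth = 0.5 beats
Sum = 4 + 4 + 1.5 + 4 + 4 + 0.5 + 0.5 + 0.5
= 19 beats


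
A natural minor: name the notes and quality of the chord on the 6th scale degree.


Working:
A natural minor scale: A B C D E F G
Diatonic triad on degree 6 stacks scale notes 6, 1, 3: F A C
F→A = 4 semitones; F→C = 7 semitones → major triad
= F A C (major)


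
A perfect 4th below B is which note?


Solution.
A 4th spans 4 letter names, so from B we land on F
A perfect 4th = 5 semitones below B
Spell F at that pitch: F#
= F#


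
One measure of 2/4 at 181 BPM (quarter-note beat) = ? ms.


Quarter-note beat duration = 60000 / 181 ms
Beats per measure (2/4) = 2
One measure = 2 × 60000 / 181 = 120000 / 181 ms
= 663.0 ms


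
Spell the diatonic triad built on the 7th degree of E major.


Working:
E major scale: E F# G# A B C# D#
Diatonic triad on degree 7 stacks scale notes 7, 2, 4: D# F# A
D#→F# = 3 semitones; D#→A = 6 semitones → diminished triad
= D# F# A (diminished)


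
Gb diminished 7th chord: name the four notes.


Let's work it out.
Diminished 7th chord = root + minor 3rd + diminished 5th + diminished 7th
Seventh chords stack in thirds, so the letter names are G-B-D-F
Root: Gb
Minor 3rd above Gb: Bbb
Diminished 5th above Gb: Dbb
Diminished 7th above Gb: Fbb
Chord = Gb Bbb Dbb Fbb


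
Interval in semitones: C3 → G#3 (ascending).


Step by step:
Absolute semitone position = octave×12 + chromatic position
C3: 3×12 + 0 = 36
G#3: 3×12 + 8 = 44
Difference = 44 - 36 = 8
= 8 semitones


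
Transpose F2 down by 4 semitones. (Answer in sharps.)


Solution.
F2: chromatic position 5 in octave 2 → absolute = 2×12 + 5 = 29
Transpose down 4: 29 - 4 = 25
25 = 2×12 + 1 → C# in octave 2
Result = C#2


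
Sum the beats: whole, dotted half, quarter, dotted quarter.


Step by step:
Beat values:
  whole = 4 beats
  dotted half = 3 beats
  quarter = 1 beat
  dotted quarter = 1.5 beats
Sum = 4 + 3 + 1 + 1.5
= 9.5 beats


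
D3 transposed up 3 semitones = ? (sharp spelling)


Step by step:
D3: chromatic position 2 in octave 3 → absolute = 3×12 + 2 = 38
Transpose up 3: 38 + 3 = 41
41 = 3×12 + 5 → F in octave 3
Result = F3


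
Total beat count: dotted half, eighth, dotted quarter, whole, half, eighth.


Solution.
Beat values:
  dotted half = 3 beats
  eighth = 0.5 beats
  dotted quarter = 1.5 beats
  whole = 4 beats
  half = 2 beats
  eighth = 0.5 beats
Sum = 3 + 0.5 + 1.5 + 4 + 2 + 0.5
= 11.5 beats


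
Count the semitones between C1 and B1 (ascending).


Working:
Absolute semitone position = octave×12 + chromatic position
C1: 1×12 + 0 = 12
B1: 1×12 + 11 = 23
Difference = 23 - 12 = 11
= 11 semitones


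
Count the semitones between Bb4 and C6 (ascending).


Solution.
Absolute semitone position = octave×12 + chromatic position
Bb4: 4×12 + 10 = 58
C6: 6×12 + 0 = 72
Difference = 72 - 58 = 14
= 14 semitones


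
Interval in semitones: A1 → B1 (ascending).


Working:
Absolute semitone position = octave×12 + chromatic position
A1: 1×12 + 9 = 21
B1: 1×12 + 11 = 23
Difference = 23 - 21 = 2
= 2 semitones


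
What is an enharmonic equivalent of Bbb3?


Solution.
Enharmonic notes sound the same pitch but are spelled with different letter names
Bbb and A name the same pitch class
= A3


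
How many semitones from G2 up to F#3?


Reasoning:
Absolute semitone position = octave×12 + chromatic position
G2: 2×12 + 7 = 31
F#3: 3×12 + 6 = 42
Difference = 42 - 31 = 11
= 11 semitones


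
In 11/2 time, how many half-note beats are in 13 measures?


Time signature 11/2: the bottom number 2 means the half note gets one count
The top number 11 means 11 half-note beats per measure
Total = 11 × 13 measures
= 143 half-note beats


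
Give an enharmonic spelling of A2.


Step by step:
Enharmonic notes sound the same pitch but are spelled with different letter names
A and Bbb name the same pitch class
= Bbb2


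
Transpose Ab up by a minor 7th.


Step by step:
minor 7th: 7 letter names, 10 semitones
Letter: A + 6 → G
Pitch: Ab + 10 semitones, spelled as a G → Gb
= Gb


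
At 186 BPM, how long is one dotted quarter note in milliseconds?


Solution.
One quarter-note beat = 60000 / BPM = 60000 / 186 ms
Dotted quarter note = 3/2 × quarter note
Duration = 3/2 × 60000 / 186 = 90000 / 186
= 483.9 ms


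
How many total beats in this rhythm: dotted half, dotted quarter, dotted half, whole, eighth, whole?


Step by step:
Beat values:
  dotted half = 3 beats
  dotted quarter = 1.5 beats
  dotted half = 3 beats
  whole = 4 beats
  eighth = 0.5 beats
  whole = 4 beats
Sum = 3 + 1.5 + 3 + 4 + 0.5 + 4
= 16 beats


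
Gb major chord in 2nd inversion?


Root position: Gb Bb Db
2nd inversion: move root and 3rd up an octave
Bass note: Db
Notes (bottom to top) = Db Gb Bb


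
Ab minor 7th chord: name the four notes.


Reasoning:
Minor 7th chord = root + minor 3rd + perfect 5th + minor 7th
Seventh chords stack in thirds, so the letter names are A-C-E-G
Root: Ab
Minor 3rd above Ab: Cb
Perfect 5th above Ab: Eb
Minor 7th above Ab: Gb
Chord = Ab Cb Eb Gb


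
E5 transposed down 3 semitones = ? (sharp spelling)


E5: chromatic position 4 in octave 5 → absolute = 5×12 + 4 = 64
Transpose down 3: 64 - 3 = 61
61 = 5×12 + 1 → C# in octave 5
Result = C#5


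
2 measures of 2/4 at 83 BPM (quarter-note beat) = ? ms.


Let's work it out.
Quarter-note beat duration = 60000 / 83 ms
Beats per measure (2/4) = 2
One measure = 2 × 60000 / 83 = 120000 / 83 ms
2 measures = 2 × 120000 / 83 = 240000 / 83
= 2891.6 ms


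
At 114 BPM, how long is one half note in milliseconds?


Let's work it out.
One quarter-note beat = 60000 / BPM = 60000 / 114 ms
Half note = 2 × quarter note
Duration = 2 × 60000 / 114 = 120000 / 114
= 1052.6 ms


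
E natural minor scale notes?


Solution.
Natural minor scale pattern: W-H-W-W-H-W-W (2-1-2-2-1-2-2 semitones)
Starting from E:
  E + 2 semitones → F#
  F# + 1 semitone → G
  G + 2 semitones → A
  A + 2 semitones → B
  B + 1 semitone → C
  C + 2 semitones → D
  D + 2 semitones → E
Scale = E F# G A B C D


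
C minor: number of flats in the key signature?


Flat minor keys: A(0), D(1), G(2), C(3), F(4), Bb(5), Eb(6), Ab(7)
C minor has 3 flats
Order of flats: Bb Eb Ab Db Gb Cb Fb → first 3: Bb, Eb, Ab
= 3 flats


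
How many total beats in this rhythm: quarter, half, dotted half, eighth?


Reasoning:
Beat values:
  quarter = 1 beat
  half = 2 beats
  dotted half = 3 beats
  eighth = 0.5 beats
Sum = 1 + 2 + 3 + 0.5
= 6.5 beats


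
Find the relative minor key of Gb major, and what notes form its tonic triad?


The relative minor shares the major's key signature and starts on its 6th degree
6th degree = a major 6th above the tonic; a major 6th above Gb is Eb
→ relative minor of Gb major is Eb minor
Tonic triad of Eb minor = root + minor 3rd + perfect 5th = Eb Gb Bb
= Eb minor; triad = Eb Gb Bb


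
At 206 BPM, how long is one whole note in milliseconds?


One quarter-note beat = 60000 / BPM = 60000 / 206 ms
Whole note = 4 × quarter note
Duration = 4 × 60000 / 206 = 240000 / 206
= 1165.0 ms


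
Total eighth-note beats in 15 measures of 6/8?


Solution.
Time signature 6/8: the bottom number 8 means the eighth note gets one count
The top number 6 means 6 eighth-note beats per measure
Total = 6 × 15 measures
= 90 eighth-note beats


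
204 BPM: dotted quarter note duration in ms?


One quarter-note beat = 60000 / BPM = 60000 / 204 ms
Dotted quarter note = 3/2 × quarter note
Duration = 3/2 × 60000 / 204 = 90000 / 204
= 441.2 ms


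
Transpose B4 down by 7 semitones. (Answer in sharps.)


Step by step:
B4: chromatic position 11 in octave 4 → absolute = 4×12 + 11 = 59
Transpose down 7: 59 - 7 = 52
52 = 4×12 + 4 → E in octave 4
Result = E4


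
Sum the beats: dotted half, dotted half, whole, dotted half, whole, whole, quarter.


Beat values:
  dotted half = 3 beats
  dotted half = 3 beats
  whole = 4 beats
  dotted half = 3 beats
  whole = 4 beats
  whole = 4 beats
  quarter = 1 beat
Sum = 3 + 3 + 4 + 3 + 4 + 4 + 1
= 22 beats


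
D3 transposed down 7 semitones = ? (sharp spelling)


Working:
D3: chromatic position 2 in octave 3 → absolute = 3×12 + 2 = 38
Transpose down 7: 38 - 7 = 31
31 = 2×12 + 7 → G in octave 2
Result = G2


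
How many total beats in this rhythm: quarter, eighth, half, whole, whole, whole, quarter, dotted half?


Beat values:
  quarter = 1 beat
  eighth = 0.5 beats
  half = 2 beats
  whole = 4 beats
  whole = 4 beats
  whole = 4 beats
  quarter = 1 beat
  dotted half = 3 beats
Sum = 1 + 0.5 + 2 + 4 + 4 + 4 + 1 + 3
= 19.5 beats


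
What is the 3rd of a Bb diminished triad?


Working:
Diminished triad = root + minor 3rd (3 semitones) + diminished 5th (6 semitones)
A triad on Bb stacks thirds, so the chord tones use letter names B-D-F
Root: Bb
Minor 3rd above Bb: Db
Diminished 5th above Bb: Fb
The 3rd = Db


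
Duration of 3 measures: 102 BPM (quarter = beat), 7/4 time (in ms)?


Step by step:
Quarter-note beat duration = 60000 / 102 ms
Beats per measure (7/4) = 7
One measure = 7 × 60000 / 102 = 420000 / 102 ms
3 measures = 3 × 420000 / 102 = 1260000 / 102
= 12352.9 ms


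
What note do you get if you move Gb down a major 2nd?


Working:
major 2nd: 2 letter names, 2 semitones
Letter: G - 1 → F
Pitch: Gb - 2 semitones, spelled as an F → Fb
= Fb


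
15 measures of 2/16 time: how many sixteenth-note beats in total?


Step by step:
Time signature 2/16: the bottom number 16 means the sixteenth note gets one count
The top number 2 means 2 sixteenth-note beats per measure
Total = 2 × 15 measures
= 30 sixteenth-note beats


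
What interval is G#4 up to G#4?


Letter names: G → G spans 1 letter name → a unison
Semitones: G#4 → G#4 = 0 half-steps
A unison of 0 semitones is a perfect unison
= perfect unison


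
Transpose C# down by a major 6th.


Let's work it out.
major 6th: 6 letter names, 9 semitones
Letter: C - 5 → E
Pitch: C# - 9 semitones, spelled as an E → E
= E


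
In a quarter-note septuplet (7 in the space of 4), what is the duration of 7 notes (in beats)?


Step by step:
Septuplet: 7 notes occupy the space of 4 quarter notes
Space = 4 × 1 = 4 beats
Each septuplet note = 4 / 7 = 4/7 beats
7 notes = 7 × 4/7 = 4
= 4 beats


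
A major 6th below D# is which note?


A 6th spans 6 letter names, so from D we land on F
A major 6th = 9 semitones below D#
Spell F at that pitch: F#
= F#


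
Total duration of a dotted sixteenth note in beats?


Solution.
Base sixteenth note = 1/4 beats
Dot 1 adds half the previous value: +1/8
One dotted sixteenth = 1/4 + 1/8 = 3/8
= 3/8 beats


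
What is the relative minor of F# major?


The relative minor shares the major's key signature and starts on its 6th degree
6th degree = a major 6th above the tonic; a major 6th above F# is D#
→ relative minor of F# major is D# minor
= D# minor


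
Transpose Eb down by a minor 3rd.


minor 3rd: 3 letter names, 3 semitones
Letter: E - 2 → C
Pitch: Eb - 3 semitones, spelled as a C → C
= C


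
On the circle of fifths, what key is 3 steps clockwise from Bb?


Solution.
Each clockwise step on the circle of fifths moves up a perfect 5th
From Bb: Bb → F → C → G
= G


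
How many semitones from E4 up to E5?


Step by step:
Absolute semitone position = octave×12 + chromatic position
E4: 4×12 + 4 = 52
E5: 5×12 + 4 = 64
Difference = 64 - 52 = 12
= 12 semitones


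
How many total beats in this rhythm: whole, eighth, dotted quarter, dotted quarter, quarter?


Let's work it out.
Beat values:
  whole = 4 beats
  eighth = 0.5 beats
  dotted quarter = 1.5 beats
  dotted quarter = 1.5 beats
  quarter = 1 beat
Sum = 4 + 0.5 + 1.5 + 1.5 + 1
= 8.5 beats


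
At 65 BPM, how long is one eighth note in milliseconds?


Working:
One quarter-note beat = 60000 / BPM = 60000 / 65 ms
Eighth note = 1/2 × quarter note
Duration = 1/2 × 60000 / 65 = 30000 / 65
= 461.5 ms


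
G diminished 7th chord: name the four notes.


Diminished 7th chord = root + minor 3rd + diminished 5th + diminished 7th
Seventh chords stack in thirds, so the letter names are G-B-D-F
Root: G
Minor 3rd above G: Bb
Diminished 5th above G: Db
Diminished 7th above G: Fb
Chord = G Bb Db Fb


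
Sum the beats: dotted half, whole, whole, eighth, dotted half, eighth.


Reasoning:
Beat values:
  dotted half = 3 beats
  whole = 4 beats
  whole = 4 beats
  eighth = 0.5 beats
  dotted half = 3 beats
  eighth = 0.5 beats
Sum = 3 + 4 + 4 + 0.5 + 3 + 0.5
= 15 beats


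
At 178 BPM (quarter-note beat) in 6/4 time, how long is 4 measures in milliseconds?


Quarter-note beat duration = 60000 / 178 ms
Beats per measure (6/4) = 6
One measure = 6 × 60000 / 178 = 360000 / 178 ms
4 measures = 4 × 360000 / 178 = 1440000 / 178
= 8089.9 ms


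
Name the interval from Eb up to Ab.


Reasoning:
Letter names: E → A spans 4 letter names → a 4th
Semitones: Eb → Ab = 5 half-steps
A 4th of 5 semitones is a perfect 4th
= perfect 4th


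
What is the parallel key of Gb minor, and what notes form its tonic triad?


Parallel keys share the same tonic but differ in mode
Gb minor → parallel is Gb major
Tonic triad of Gb major = Gb Bb Db
= Gb major; triad = Gb Bb Db


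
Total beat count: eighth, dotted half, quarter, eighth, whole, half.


Solution.
Beat values:
  eighth = 0.5 beats
  dotted half = 3 beats
  quarter = 1 beat
  eighth = 0.5 beats
  whole = 4 beats
  half = 2 beats
Sum = 0.5 + 3 + 1 + 0.5 + 4 + 2
= 11 beats


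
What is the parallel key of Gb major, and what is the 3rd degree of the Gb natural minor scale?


Reasoning:
Parallel keys share the same tonic but differ in mode
Gb major → parallel is Gb minor
Gb natural minor scale: Gb Ab Bbb Cb Db Ebb Fb
= Gb minor; 3rd degree = Bbb


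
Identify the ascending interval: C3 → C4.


Letter names: C → C spans 8 letter names → an octave
Semitones: C3 → C4 = 12 half-steps
An octave of 12 semitones is a perfect octave
= perfect octave


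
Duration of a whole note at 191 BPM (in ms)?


Let's work it out.
One quarter-note beat = 60000 / BPM = 60000 / 191 ms
Whole note = 4 × quarter note
Duration = 4 × 60000 / 191 = 240000 / 191
= 1256.5 ms


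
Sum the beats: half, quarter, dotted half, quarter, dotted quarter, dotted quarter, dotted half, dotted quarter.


Step by step:
Beat values:
  half = 2 beats
  quarter = 1 beat
  dotted half = 3 beats
  quarter = 1 beat
  dotted quarter = 1.5 beats
  dotted quarter = 1.5 beats
  dotted half = 3 beats
  dotted quarter = 1.5 beats
Sum = 2 + 1 + 3 + 1 + 1.5 + 1.5 + 3 + 1.5
= 14.5 beats


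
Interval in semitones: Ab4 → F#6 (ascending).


Reasoning:
Absolute semitone position = octave×12 + chromatic position
Ab4: 4×12 + 8 = 56
F#6: 6×12 + 6 = 78
Difference = 78 - 56 = 22
= 22 semitones


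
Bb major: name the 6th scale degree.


Major scale pattern: W-W-H-W-W-W-H (2-2-1-2-2-2-1 semitones)
Starting from Bb:
  Bb + 2 semitones → C
  C + 2 semitones → D
  D + 1 semitone → Eb
  Eb + 2 semitones → F
  F + 2 semitones → G
  G + 2 semitones → A
  A + 1 semitone → Bb
Scale: Bb C D Eb F G A
Degree 6 = G


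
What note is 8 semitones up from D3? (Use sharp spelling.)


Step by step:
D3: chromatic position 2 in octave 3 → absolute = 3×12 + 2 = 38
Transpose up 8: 38 + 8 = 46
46 = 3×12 + 10 → A# in octave 3
Result = A#3


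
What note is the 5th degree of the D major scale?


Reasoning:
Major scale pattern: W-W-H-W-W-W-H (2-2-1-2-2-2-1 semitones)
Starting from D:
  D + 2 semitones → E
  E + 2 semitones → F#
  F# + 1 semitone → G
  G + 2 semitones → A
  A + 2 semitones → B
  B + 2 semitones → C#
  C# + 1 semitone → D
Scale: D E F# G A B C#
Degree 5 = A


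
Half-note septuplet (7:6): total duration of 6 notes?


Reasoning:
Septuplet: 7 notes occupy the space of 6 half notes
Space = 6 × 2 = 12 beats
Each septuplet note = 12 / 7 = 12/7 beats
6 notes = 6 × 12/7 = 72/7
= 72/7 beats


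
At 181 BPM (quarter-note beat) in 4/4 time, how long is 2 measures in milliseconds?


Solution.
Quarter-note beat duration = 60000 / 181 ms
Beats per measure (4/4) = 4
One measure = 4 × 60000 / 181 = 240000 / 181 ms
2 measures = 2 × 240000 / 181 = 480000 / 181
= 2651.9 ms


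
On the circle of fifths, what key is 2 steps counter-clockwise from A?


Each counter-clockwise step moves down a perfect 5th (= up a perfect 4th)
From A: A → D → G
= G


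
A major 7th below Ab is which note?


Working:
A 7th spans 7 letter names, so from A we land on B
A major 7th = 11 semitones below Ab
Spell B at that pitch: Bbb
= Bbb


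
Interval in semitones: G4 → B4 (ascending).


Reasoning:
Absolute semitone position = octave×12 + chromatic position
G4: 4×12 + 7 = 55
B4: 4×12 + 11 = 59
Difference = 59 - 55 = 4
= 4 semitones


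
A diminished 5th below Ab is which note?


Solution.
A 5th spans 5 letter names, so from A we land on D
A diminished 5th = 6 semitones below Ab
Spell D at that pitch: D
= D


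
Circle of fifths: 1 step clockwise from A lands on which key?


Each clockwise step on the circle of fifths moves up a perfect 5th
From A: A → E
= E


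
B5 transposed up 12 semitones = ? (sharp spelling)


Solution.
B5: chromatic position 11 in octave 5 → absolute = 5×12 + 11 = 71
Transpose up 12: 71 + 12 = 83
83 = 6×12 + 11 → B in octave 6
Result = B6


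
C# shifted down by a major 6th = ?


Step by step:
major 6th: 6 letter names, 9 semitones
Letter: C - 5 → E
Pitch: C# - 9 semitones, spelled as an E → E
= E


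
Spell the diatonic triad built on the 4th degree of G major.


Let's work it out.
G major scale: G A B C D E F#
Diatonic triad on degree 4 stacks scale notes 4, 6, 1: C E G
C→E = 4 semitones; C→G = 7 semitones → major triad
= C E G (major)


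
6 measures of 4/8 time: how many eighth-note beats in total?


Working:
Time signature 4/8: the bottom number 8 means the eighth note gets one count
The top number 4 means 4 eighth-note beats per measure
Total = 4 × 6 measures
= 24 eighth-note beats


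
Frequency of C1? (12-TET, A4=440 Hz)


Step by step:
f = 440 × 2^(n/12) where n = semitones from A4
C1: -45 semitones from A4
f = 440 × 2^(-45/12)
f = 32.70 Hz


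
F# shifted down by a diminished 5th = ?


Working:
diminished 5th: 5 letter names, 6 semitones
Letter: F - 4 → B
Pitch: F# - 6 semitones, spelled as a B → B#
= B#


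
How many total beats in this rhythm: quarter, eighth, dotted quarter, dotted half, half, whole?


Step by step:
Beat values:
  quarter = 1 beat
  eighth = 0.5 beats
  dotted quarter = 1.5 beats
  dotted half = 3 beats
  half = 2 beats
  whole = 4 beats
Sum = 1 + 0.5 + 1.5 + 3 + 2 + 4
= 12 beats


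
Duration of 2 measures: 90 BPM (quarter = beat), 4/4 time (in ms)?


Quarter-note beat duration = 60000 / 90 ms
Beats per measure (4/4) = 4
One measure = 4 × 60000 / 90 = 240000 / 90 ms
2 measures = 2 × 240000 / 90 = 480000 / 90
= 5333.3 ms


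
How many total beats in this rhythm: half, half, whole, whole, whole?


Step by step:
Beat values:
  half = 2 beats
  half = 2 beats
  whole = 4 beats
  whole = 4 beats
  whole = 4 beats
Sum = 2 + 2 + 4 + 4 + 4
= 16 beats


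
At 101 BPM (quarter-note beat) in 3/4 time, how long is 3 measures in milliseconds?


Let's work it out.
Quarter-note beat duration = 60000 / 101 ms
Beats per measure (3/4) = 3
One measure = 3 × 60000 / 101 = 180000 / 101 ms
3 measures = 3 × 180000 / 101 = 540000 / 101
= 5346.5 ms


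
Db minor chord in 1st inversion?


Reasoning:
Root position: Db Fb Ab
1st inversion: move root up an octave
Bass note: Fb
Notes (bottom to top) = Fb Ab Db


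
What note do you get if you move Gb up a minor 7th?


Solution.
minor 7th: 7 letter names, 10 semitones
Letter: G + 6 → F
Pitch: Gb + 10 semitones, spelled as an F → Fb
= Fb


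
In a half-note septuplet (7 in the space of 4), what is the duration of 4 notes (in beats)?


Reasoning:
Septuplet: 7 notes occupy the space of 4 half notes
Space = 4 × 2 = 8 beats
Each septuplet note = 8 / 7 = 8/7 beats
4 notes = 4 × 8/7 = 32/7
= 32/7 beats


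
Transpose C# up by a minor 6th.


Let's work it out.
minor 6th: 6 letter names, 8 semitones
Letter: C + 5 → A
Pitch: C# + 8 semitones, spelled as an A → A
= A


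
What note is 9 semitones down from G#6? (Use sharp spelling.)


G#6: chromatic position 8 in octave 6 → absolute = 6×12 + 8 = 80
Transpose down 9: 80 - 9 = 71
71 = 5×12 + 11 → B in octave 5
Result = B5


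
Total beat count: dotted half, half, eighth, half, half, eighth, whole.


Beat values:
  dotted half = 3 beats
  half = 2 beats
  eighth = 0.5 beats
  half = 2 beats
  half = 2 beats
  eighth = 0.5 beats
  whole = 4 beats
Sum = 3 + 2 + 0.5 + 2 + 2 + 0.5 + 4
= 14 beats


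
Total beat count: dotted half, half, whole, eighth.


Reasoning:
Beat values:
  dotted half = 3 beats
  half = 2 beats
  whole = 4 beats
  eighth = 0.5 beats
Sum = 3 + 2 + 4 + 0.5
= 9.5 beats


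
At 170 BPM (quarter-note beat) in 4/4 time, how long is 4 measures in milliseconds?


Step by step:
Quarter-note beat duration = 60000 / 170 ms
Beats per measure (4/4) = 4
One measure = 4 × 60000 / 170 = 240000 / 170 ms
4 measures = 4 × 240000 / 170 = 960000 / 170
= 5647.1 ms


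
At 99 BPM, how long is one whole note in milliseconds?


Let's work it out.
One quarter-note beat = 60000 / BPM = 60000 / 99 ms
Whole note = 4 × quarter note
Duration = 4 × 60000 / 99 = 240000 / 99
= 2424.2 ms


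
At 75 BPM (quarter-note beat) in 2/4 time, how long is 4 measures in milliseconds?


Quarter-note beat duration = 60000 / 75 ms
Beats per measure (2/4) = 2
One measure = 2 × 60000 / 75 = 120000 / 75 ms
4 measures = 4 × 120000 / 75 = 480000 / 75
= 6400.0 ms


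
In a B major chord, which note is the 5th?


Solution.
Major triad = root + major 3rd (4 semitones) + perfect 5th (7 semitones)
A triad on B stacks thirds, so the chord tones use letter names B-D-F
Root: B
Major 3rd above B: D#
Perfect 5th above B: F#
The 5th = F#


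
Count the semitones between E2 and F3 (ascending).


Absolute semitone position = octave×12 + chromatic position
E2: 2×12 + 4 = 28
F3: 3×12 + 5 = 41
Difference = 41 - 28 = 13
= 13 semitones


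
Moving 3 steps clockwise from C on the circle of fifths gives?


Solution.
Each clockwise step on the circle of fifths moves up a perfect 5th
From C: C → G → D → A
= A


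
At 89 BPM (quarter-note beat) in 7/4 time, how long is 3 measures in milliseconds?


Quarter-note beat duration = 60000 / 89 ms
Beats per measure (7/4) = 7
One measure = 7 × 60000 / 89 = 420000 / 89 ms
3 measures = 3 × 420000 / 89 = 1260000 / 89
= 14157.3 ms


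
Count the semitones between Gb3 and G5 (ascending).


Solution.
Absolute semitone position = octave×12 + chromatic position
Gb3: 3×12 + 6 = 42
G5: 5×12 + 7 = 67
Difference = 67 - 42 = 25
= 25 semitones


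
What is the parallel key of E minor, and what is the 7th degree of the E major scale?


Parallel keys share the same tonic but differ in mode
E minor → parallel is E major
E major scale: E F# G# A B C# D#
= E major; 7th degree = D#


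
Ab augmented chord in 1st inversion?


Working:
Root position: Ab C E
1st inversion: move root up an octave
Bass note: C
Notes (bottom to top) = C E Ab


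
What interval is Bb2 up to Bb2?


Solution.
Letter names: B → B spans 1 letter name → a unison
Semitones: Bb2 → Bb2 = 0 half-steps
A unison of 0 semitones is a perfect unison
= perfect unison


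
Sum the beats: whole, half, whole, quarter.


Reasoning:
Beat values:
  whole = 4 beats
  half = 2 beats
  whole = 4 beats
  quarter = 1 beat
Sum = 4 + 2 + 4 + 1
= 11 beats


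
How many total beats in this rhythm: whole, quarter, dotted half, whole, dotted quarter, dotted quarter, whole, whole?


Solution.
Beat values:
  whole = 4 beats
  quarter = 1 beat
  dotted half = 3 beats
  whole = 4 beats
  dotted quarter = 1.5 beats
  dotted quarter = 1.5 beats
  whole = 4 beats
  whole = 4 beats
Sum = 4 + 1 + 3 + 4 + 1.5 + 1.5 + 4 + 4
= 23 beats


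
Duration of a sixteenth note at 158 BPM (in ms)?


Let's work it out.
One quarter-note beat = 60000 / BPM = 60000 / 158 ms
Sixteenth note = 1/4 × quarter note
Duration = 1/4 × 60000 / 158 = 15000 / 158
= 94.9 ms
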